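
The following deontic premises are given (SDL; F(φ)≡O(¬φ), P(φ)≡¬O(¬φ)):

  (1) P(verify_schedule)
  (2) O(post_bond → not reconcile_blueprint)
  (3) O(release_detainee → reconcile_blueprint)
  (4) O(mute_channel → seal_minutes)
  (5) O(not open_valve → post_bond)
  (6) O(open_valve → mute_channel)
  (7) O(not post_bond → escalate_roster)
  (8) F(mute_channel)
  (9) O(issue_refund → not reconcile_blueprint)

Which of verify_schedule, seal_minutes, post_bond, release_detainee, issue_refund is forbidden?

Premise 8 is F(mute_channel), i.e. O(not mute_channel).
Premise 6 is O(open_valve → mute_channel); contrapositively O(not mute_channel → not open_valve). Since O(not mute_channel) holds, K gives O(not open_valve).
Applying K to premise 5 (O(not open_valve → post_bond)) and O(not open_valve) yields O(post_bond).
Applying K to premise 2 (O(post_bond → not reconcile_blueprint)) and O(post_bond) yields O(not reconcile_blueprint).
Premise 3, O(release_detainee → reconcile_blueprint), contraposes to O(not reconcile_blueprint → not release_detainee); with O(not reconcile_blueprint) we get O(not release_detainee).
So O(not release_detainee) holds, i.e. release_detainee is forbidden. None of the other listed options is forbidden under the premises.

release_detainee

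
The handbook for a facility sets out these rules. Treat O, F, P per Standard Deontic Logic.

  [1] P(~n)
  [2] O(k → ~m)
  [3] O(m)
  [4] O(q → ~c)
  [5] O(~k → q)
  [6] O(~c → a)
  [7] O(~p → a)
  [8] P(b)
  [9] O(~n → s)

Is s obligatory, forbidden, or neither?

Neither

Premise 9 is O(~n → s), but O(~n) is not derivable from the premises (the permission P(~n) asserts only ~O(n), not O(~n)), so it does not yield O(s).
No premise or chain of K-axiom applications forces O(s), and none forces O(~s). So s is neither obligatory nor forbidden under these norms.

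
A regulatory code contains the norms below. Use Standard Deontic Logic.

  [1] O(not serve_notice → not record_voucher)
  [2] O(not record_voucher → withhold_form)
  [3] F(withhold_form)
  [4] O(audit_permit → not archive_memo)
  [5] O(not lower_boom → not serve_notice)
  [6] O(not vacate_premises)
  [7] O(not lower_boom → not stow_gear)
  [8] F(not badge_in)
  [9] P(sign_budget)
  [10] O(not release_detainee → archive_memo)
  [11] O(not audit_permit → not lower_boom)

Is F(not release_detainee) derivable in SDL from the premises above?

Premise 3, F(withhold_form), is equivalent to O(not withhold_form).
Premise 2 is O(not record_voucher → withhold_form); contrapositively O(not withhold_form → record_voucher). Since O(not withhold_form) holds, K gives O(record_voucher).
The contrapositive of premise 1 (O(not serve_notice → not record_voucher)) is O(record_voucher → serve_notice), and O(record_voucher) is already established, so O(serve_notice).
Premise 5 is O(not lower_boom → not serve_notice); contrapositively O(serve_notice → lower_boom). Since O(serve_notice) holds, K gives O(lower_boom).
Premise 11, O(not audit_permit → not lower_boom), contraposes to O(lower_boom → audit_permit); with O(lower_boom) we get O(audit_permit).
With premise 4, O(audit_permit → not archive_memo), the K-axiom yields O(not archive_memo).
The contrapositive of premise 10 (O(not release_detainee → archive_memo)) is O(not archive_memo → release_detainee), and O(not archive_memo) is already established, so O(release_detainee).
Premises 6, 7, 8, 9 do not contribute to this derivation.
So O(release_detainee) holds, i.e. F(not release_detainee). The claim follows.

Yes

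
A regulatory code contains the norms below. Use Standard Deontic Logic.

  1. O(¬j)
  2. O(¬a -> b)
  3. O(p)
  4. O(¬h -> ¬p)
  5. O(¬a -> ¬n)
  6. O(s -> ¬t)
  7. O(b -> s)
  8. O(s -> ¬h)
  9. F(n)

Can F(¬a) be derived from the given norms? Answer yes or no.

Premise 3 states O(p) outright.
Premise 4 is O(¬h -> ¬p); contrapositively O(p -> h). Since O(p) holds, K gives O(h).
Premise 8, O(s -> ¬h), contraposes to O(h -> ¬s); with O(h) we get O(¬s).
Premise 7, O(b -> s), contraposes to O(¬s -> ¬b); with O(¬s) we get O(¬b).
The contrapositive of premise 2 (O(¬a -> b)) is O(¬b -> a), and O(¬b) is already established, so O(a).
Premises 1, 5, 6, 9 do not contribute to this derivation.
So O(a) holds, i.e. F(¬a). The claim follows.

Yes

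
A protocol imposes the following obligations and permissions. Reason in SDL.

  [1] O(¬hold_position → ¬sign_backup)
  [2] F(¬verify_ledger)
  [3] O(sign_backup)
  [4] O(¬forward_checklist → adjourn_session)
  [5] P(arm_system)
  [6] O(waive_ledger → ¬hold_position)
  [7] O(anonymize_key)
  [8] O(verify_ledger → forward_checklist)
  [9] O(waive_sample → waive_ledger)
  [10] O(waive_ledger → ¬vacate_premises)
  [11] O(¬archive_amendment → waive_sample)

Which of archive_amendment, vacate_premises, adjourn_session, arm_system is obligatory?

archive_amendment

From premise 3 we have O(sign_backup).
Premise 1, O(¬hold_position → ¬sign_backup), contraposes to O(sign_backup → hold_position); with O(sign_backup) we get O(hold_position).
Premise 6 is O(waive_ledger → ¬hold_position); contrapositively O(hold_position → ¬waive_ledger). Since O(hold_position) holds, K gives O(¬waive_ledger).
Premise 9 is O(waive_sample → waive_ledger); contrapositively O(¬waive_ledger → ¬waive_sample). Since O(¬waive_ledger) holds, K gives O(¬waive_sample).
Premise 11 is O(¬archive_amendment → waive_sample); contrapositively O(¬waive_sample → archive_amendment). Since O(¬waive_sample) holds, K gives O(archive_amendment).
So O(archive_amendment) holds — archive_amendment is obligatory. None of the other listed options is made obligatory by any chain of premises.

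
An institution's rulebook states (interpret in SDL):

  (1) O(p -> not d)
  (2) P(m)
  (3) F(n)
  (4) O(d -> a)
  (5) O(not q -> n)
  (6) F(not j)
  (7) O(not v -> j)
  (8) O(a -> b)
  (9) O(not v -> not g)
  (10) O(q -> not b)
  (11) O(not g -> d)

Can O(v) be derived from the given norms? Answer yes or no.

Yes

Premise 3, F(n), is equivalent to O(not n).
Premise 5, O(not q -> n), contraposes to O(not n -> q); with O(not n) we get O(q).
With premise 10, O(q -> not b), the K-axiom yields O(not b).
Premise 8 is O(a -> b); contrapositively O(not b -> not a). Since O(not b) holds, K gives O(not a).
Premise 4, O(d -> a), contraposes to O(not a -> not d); with O(not a) we get O(not d).
Premise 11 is O(not g -> d); contrapositively O(not d -> g). Since O(not d) holds, K gives O(g).
Premise 9 is O(not v -> not g); contrapositively O(g -> v). Since O(g) holds, K gives O(v).
Premises 1, 2, 6, 7 do not contribute to this derivation.
So O(v) follows.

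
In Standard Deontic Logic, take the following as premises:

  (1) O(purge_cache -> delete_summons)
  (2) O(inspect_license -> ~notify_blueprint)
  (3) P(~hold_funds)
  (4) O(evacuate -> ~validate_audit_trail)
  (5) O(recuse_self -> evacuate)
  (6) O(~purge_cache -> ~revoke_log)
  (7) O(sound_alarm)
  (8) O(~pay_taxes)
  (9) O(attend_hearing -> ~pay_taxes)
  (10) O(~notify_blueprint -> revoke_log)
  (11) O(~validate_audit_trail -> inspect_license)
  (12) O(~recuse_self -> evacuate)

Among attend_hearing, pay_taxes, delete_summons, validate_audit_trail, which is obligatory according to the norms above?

By case analysis on ~recuse_self: premise 12 gives O(~recuse_self -> evacuate) and premise 5 gives O(recuse_self -> evacuate), so O(evacuate) either way.
With premise 4, O(evacuate -> ~validate_audit_trail), the K-axiom yields O(~validate_audit_trail).
Premise 11 is O(~validate_audit_trail -> inspect_license); since O(~validate_audit_trail), deontic closure gives O(inspect_license).
Applying K to premise 2 (O(inspect_license -> ~notify_blueprint)) and O(inspect_license) yields O(~notify_blueprint).
From O(~notify_blueprint) and premise 10, O(~notify_blueprint -> revoke_log), we obtain O(revoke_log).
Premise 6 is O(~purge_cache -> ~revoke_log); contrapositively O(revoke_log -> purge_cache). Since O(revoke_log) holds, K gives O(purge_cache).
Premise 1 is O(purge_cache -> delete_summons); since O(purge_cache), deontic closure gives O(delete_summons).
So O(delete_summons) holds — delete_summons is obligatory. None of the other listed options is made obligatory by any chain of premises.

delete_summons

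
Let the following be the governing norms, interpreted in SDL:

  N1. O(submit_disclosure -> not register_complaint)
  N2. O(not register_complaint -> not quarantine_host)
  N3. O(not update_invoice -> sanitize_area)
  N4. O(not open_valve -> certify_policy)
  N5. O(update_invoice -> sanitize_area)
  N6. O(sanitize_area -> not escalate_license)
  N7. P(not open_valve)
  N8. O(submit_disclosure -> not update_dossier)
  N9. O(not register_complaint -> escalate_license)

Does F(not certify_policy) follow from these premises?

Premise 4 is O(not open_valve -> certify_policy), but O(not open_valve) is not derivable from the premises (the permission P(not open_valve) asserts only not O(open_valve), not O(not open_valve)), so it does not yield O(certify_policy).
No other premise forces O(certify_policy). An ideal world satisfying every premise can still have not certify_policy true, so F(not certify_policy) is not derivable.

No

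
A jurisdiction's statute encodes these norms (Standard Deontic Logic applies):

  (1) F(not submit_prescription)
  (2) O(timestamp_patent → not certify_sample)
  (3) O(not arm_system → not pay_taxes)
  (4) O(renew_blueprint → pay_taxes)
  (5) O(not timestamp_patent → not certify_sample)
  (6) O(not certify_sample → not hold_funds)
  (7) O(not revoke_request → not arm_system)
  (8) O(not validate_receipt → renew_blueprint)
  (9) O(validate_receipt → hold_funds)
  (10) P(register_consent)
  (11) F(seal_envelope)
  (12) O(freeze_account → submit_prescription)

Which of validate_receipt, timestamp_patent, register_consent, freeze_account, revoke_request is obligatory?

Premises 2 and 5 are O(timestamp_patent → not certify_sample) and O(not timestamp_patent → not certify_sample); every ideal world satisfies timestamp_patent or not timestamp_patent, so in either case not certify_sample holds — hence O(not certify_sample).
Premise 6 is O(not certify_sample → not hold_funds); since O(not certify_sample), deontic closure gives O(not hold_funds).
The contrapositive of premise 9 (O(validate_receipt → hold_funds)) is O(not hold_funds → not validate_receipt), and O(not hold_funds) is already established, so O(not validate_receipt).
Applying K to premise 8 (O(not validate_receipt → renew_blueprint)) and O(not validate_receipt) yields O(renew_blueprint).
Applying K to premise 4 (O(renew_blueprint → pay_taxes)) and O(renew_blueprint) yields O(pay_taxes).
The contrapositive of premise 3 (O(not arm_system → not pay_taxes)) is O(pay_taxes → arm_system), and O(pay_taxes) is already established, so O(arm_system).
Premise 7 is O(not revoke_request → not arm_system); contrapositively O(arm_system → revoke_request). Since O(arm_system) holds, K gives O(revoke_request).
So O(revoke_request) holds — revoke_request is obligatory. None of the other listed options is made obligatory by any chain of premises.

revoke_request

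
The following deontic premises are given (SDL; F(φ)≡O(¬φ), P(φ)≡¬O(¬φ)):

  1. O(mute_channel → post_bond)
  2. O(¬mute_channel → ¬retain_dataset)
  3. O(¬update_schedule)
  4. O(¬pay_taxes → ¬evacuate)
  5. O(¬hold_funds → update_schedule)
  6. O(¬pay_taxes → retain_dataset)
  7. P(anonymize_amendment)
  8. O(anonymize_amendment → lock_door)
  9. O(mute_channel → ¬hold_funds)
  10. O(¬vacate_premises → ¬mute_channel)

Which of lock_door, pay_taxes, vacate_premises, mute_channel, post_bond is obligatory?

From premise 3 we have O(¬update_schedule).
Premise 5, O(¬hold_funds → update_schedule), contraposes to O(¬update_schedule → hold_funds); with O(¬update_schedule) we get O(hold_funds).
Premise 9 is O(mute_channel → ¬hold_funds); contrapositively O(hold_funds → ¬mute_channel). Since O(hold_funds) holds, K gives O(¬mute_channel).
Applying K to premise 2 (O(¬mute_channel → ¬retain_dataset)) and O(¬mute_channel) yields O(¬retain_dataset).
Premise 6, O(¬pay_taxes → retain_dataset), contraposes to O(¬retain_dataset → pay_taxes); with O(¬retain_dataset) we get O(pay_taxes).
So O(pay_taxes) holds — pay_taxes is obligatory. None of the other listed options is made obligatory by any chain of premises.

pay_taxes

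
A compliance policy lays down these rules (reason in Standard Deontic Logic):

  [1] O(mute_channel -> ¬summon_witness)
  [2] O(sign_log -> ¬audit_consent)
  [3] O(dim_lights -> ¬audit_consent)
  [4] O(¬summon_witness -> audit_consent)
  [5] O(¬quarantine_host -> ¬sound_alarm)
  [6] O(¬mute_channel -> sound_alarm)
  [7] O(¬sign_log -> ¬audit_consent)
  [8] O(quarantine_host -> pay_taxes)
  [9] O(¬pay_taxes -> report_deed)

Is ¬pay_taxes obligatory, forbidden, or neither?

Forbidden

Premises 7 and 2 cover both cases: O(¬sign_log -> ¬audit_consent) and O(sign_log -> ¬audit_consent). Since ¬sign_log ∨ sign_log is a tautology, O(¬audit_consent) follows.
The contrapositive of premise 4 (O(¬summon_witness -> audit_consent)) is O(¬audit_consent -> summon_witness), and O(¬audit_consent) is already established, so O(summon_witness).
Premise 1, O(mute_channel -> ¬summon_witness), contraposes to O(summon_witness -> ¬mute_channel); with O(summon_witness) we get O(¬mute_channel).
Applying K to premise 6 (O(¬mute_channel -> sound_alarm)) and O(¬mute_channel) yields O(sound_alarm).
Premise 5, O(¬quarantine_host -> ¬sound_alarm), contraposes to O(sound_alarm -> quarantine_host); with O(sound_alarm) we get O(quarantine_host).
From O(quarantine_host) and premise 8, O(quarantine_host -> pay_taxes), we obtain O(pay_taxes).
Premises 3, 9 do not contribute to this derivation.
Thus O(pay_taxes), which is F(¬pay_taxes): ¬pay_taxes is forbidden.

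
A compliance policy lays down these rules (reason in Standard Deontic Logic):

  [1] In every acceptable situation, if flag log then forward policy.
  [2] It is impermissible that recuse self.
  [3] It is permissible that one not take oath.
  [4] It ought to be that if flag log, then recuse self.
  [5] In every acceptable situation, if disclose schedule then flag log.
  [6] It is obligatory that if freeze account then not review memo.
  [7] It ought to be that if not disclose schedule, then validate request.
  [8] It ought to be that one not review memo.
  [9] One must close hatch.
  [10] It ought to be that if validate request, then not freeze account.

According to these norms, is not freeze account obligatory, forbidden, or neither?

Obligatory

Premise 2 is F(recuse_self), i.e. O(¬recuse_self).
The contrapositive of premise 4 (O(flag_log → recuse_self)) is O(¬recuse_self → ¬flag_log), and O(¬recuse_self) is already established, so O(¬flag_log).
The contrapositive of premise 5 (O(disclose_schedule → flag_log)) is O(¬flag_log → ¬disclose_schedule), and O(¬flag_log) is already established, so O(¬disclose_schedule).
Premise 7 is O(¬disclose_schedule → validate_request); since O(¬disclose_schedule), deontic closure gives O(validate_request).
With premise 10, O(validate_request → ¬freeze_account), the K-axiom yields O(¬freeze_account).
Premises 1, 3, 6, 8, 9 do not contribute to this derivation.
Hence ¬freeze_account is obligatory.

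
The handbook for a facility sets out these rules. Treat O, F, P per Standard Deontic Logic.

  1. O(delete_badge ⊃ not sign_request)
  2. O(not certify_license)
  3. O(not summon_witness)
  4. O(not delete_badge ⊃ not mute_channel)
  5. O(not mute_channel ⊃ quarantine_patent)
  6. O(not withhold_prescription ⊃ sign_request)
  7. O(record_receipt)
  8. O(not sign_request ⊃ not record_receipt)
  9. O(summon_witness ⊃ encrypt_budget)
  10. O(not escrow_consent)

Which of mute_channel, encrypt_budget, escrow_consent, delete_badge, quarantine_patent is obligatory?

quarantine_patent

Premise 7 states O(record_receipt) outright.
Premise 8, O(not sign_request ⊃ not record_receipt), contraposes to O(record_receipt ⊃ sign_request); with O(record_receipt) we get O(sign_request).
Premise 1 is O(delete_badge ⊃ not sign_request); contrapositively O(sign_request ⊃ not delete_badge). Since O(sign_request) holds, K gives O(not delete_badge).
Premise 4 is O(not delete_badge ⊃ not mute_channel); since O(not delete_badge), deontic closure gives O(not mute_channel).
Applying K to premise 5 (O(not mute_channel ⊃ quarantine_patent)) and O(not mute_channel) yields O(quarantine_patent).
So O(quarantine_patent) holds — quarantine_patent is obligatory. None of the other listed options is made obligatory by any chain of premises.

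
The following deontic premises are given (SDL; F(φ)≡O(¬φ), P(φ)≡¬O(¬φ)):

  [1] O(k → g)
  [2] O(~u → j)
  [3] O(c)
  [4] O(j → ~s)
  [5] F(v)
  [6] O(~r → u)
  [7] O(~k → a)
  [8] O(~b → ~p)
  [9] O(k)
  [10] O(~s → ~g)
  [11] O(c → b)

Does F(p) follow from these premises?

No

Premise 8 is O(~b → ~p), but O(~b) is not derivable from the premises, so it does not yield O(~p).
No other premise forces O(~p). An ideal world satisfying every premise can still have p true, so F(p) is not derivable.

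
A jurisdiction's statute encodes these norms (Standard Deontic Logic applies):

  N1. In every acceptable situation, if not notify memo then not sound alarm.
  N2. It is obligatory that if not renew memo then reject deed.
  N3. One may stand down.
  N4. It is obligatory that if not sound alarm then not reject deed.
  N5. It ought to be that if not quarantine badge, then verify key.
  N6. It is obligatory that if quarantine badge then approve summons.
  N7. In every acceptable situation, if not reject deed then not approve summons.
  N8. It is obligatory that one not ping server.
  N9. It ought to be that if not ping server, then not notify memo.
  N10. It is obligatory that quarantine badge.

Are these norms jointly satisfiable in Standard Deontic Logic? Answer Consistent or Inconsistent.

Inconsistent

Premise 10 states O(quarantine_badge) outright.
Applying K to premise 6 (O(quarantine_badge → approve_summons)) and O(quarantine_badge) yields O(approve_summons).
Premise 7 is O(¬reject_deed → ¬approve_summons); contrapositively O(approve_summons → reject_deed). Since O(approve_summons) holds, K gives O(reject_deed).
Premise 4, O(¬sound_alarm → ¬reject_deed), contraposes to O(reject_deed → sound_alarm); with O(reject_deed) we get O(sound_alarm).
Premise 1, O(¬notify_memo → ¬sound_alarm), contraposes to O(sound_alarm → notify_memo); with O(sound_alarm) we get O(notify_memo).
The contrapositive of premise 9 (O(¬ping_server → ¬notify_memo)) is O(notify_memo → ping_server), and O(notify_memo) is already established, so O(ping_server).
Yet premise 8 states O(¬ping_server).
We now have both O(ping_server) and O(¬ping_server) — ping_server is simultaneously obligatory and forbidden, violating the D-axiom.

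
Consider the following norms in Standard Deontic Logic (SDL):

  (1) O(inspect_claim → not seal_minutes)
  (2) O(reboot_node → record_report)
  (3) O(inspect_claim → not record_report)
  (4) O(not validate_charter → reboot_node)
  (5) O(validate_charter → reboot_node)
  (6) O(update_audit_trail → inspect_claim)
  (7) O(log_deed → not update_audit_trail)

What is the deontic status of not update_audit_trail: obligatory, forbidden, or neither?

Premises 4 and 5 cover both cases: O(not validate_charter → reboot_node) and O(validate_charter → reboot_node). Since not validate_charter ∨ validate_charter is a tautology, O(reboot_node) follows.
Premise 2 is O(reboot_node → record_report); since O(reboot_node), deontic closure gives O(record_report).
Premise 3 is O(inspect_claim → not record_report); contrapositively O(record_report → not inspect_claim). Since O(record_report) holds, K gives O(not inspect_claim).
Premise 6 is O(update_audit_trail → inspect_claim); contrapositively O(not inspect_claim → not update_audit_trail). Since O(not inspect_claim) holds, K gives O(not update_audit_trail).
Premises 1, 7 do not contribute to this derivation.
Hence not update_audit_trail is obligatory.

Obligatory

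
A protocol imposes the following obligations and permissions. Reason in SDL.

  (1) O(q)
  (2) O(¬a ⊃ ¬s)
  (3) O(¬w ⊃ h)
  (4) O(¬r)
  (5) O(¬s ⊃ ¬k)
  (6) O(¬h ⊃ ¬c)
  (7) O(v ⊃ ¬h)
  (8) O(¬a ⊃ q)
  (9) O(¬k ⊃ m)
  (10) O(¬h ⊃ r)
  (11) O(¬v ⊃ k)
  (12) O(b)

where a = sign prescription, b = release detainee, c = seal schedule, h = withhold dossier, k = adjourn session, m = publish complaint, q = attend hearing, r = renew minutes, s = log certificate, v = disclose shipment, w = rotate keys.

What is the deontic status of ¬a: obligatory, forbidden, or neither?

Premise 4 states O(¬r) outright.
Premise 10 is O(¬h ⊃ r); contrapositively O(¬r ⊃ h). Since O(¬r) holds, K gives O(h).
The contrapositive of premise 7 (O(v ⊃ ¬h)) is O(h ⊃ ¬v), and O(h) is already established, so O(¬v).
With premise 11, O(¬v ⊃ k), the K-axiom yields O(k).
The contrapositive of premise 5 (O(¬s ⊃ ¬k)) is O(k ⊃ s), and O(k) is already established, so O(s).
Premise 2 is O(¬a ⊃ ¬s); contrapositively O(s ⊃ a). Since O(s) holds, K gives O(a).
Premises 1, 3, 6, 8, 9, 12 do not contribute to this derivation.
Thus O(a), which is F(¬a): ¬a is forbidden.

Forbidden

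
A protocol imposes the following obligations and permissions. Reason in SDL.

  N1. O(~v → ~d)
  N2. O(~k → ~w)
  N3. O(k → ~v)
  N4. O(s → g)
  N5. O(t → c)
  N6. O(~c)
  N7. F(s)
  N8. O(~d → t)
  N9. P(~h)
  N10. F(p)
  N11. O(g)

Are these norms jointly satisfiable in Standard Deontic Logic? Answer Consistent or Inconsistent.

Consistent

Premise 4 is O(s → g); even if O(g) held, inferring O(s) would be affirming the consequent — invalid.
So O(s) is not derivable, and the apparent clash with O(~s) does not arise.
A world satisfying every obligation exists (e.g. c=false, d=true, g=true, h=false, k=false, p=false, s=false, t=false, v=true, w=false); no atom is both obligatory and forbidden, so the set is consistent.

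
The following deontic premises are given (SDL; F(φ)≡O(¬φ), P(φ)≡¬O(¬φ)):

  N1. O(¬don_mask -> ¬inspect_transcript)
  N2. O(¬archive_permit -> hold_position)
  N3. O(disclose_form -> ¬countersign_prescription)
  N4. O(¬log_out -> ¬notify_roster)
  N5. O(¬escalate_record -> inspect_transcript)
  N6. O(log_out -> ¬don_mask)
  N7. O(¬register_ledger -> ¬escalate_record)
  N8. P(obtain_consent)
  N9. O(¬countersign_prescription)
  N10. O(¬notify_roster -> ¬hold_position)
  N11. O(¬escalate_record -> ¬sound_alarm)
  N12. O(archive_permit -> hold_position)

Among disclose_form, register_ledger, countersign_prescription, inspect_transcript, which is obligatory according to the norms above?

Premises 2 and 12 are O(¬archive_permit -> hold_position) and O(archive_permit -> hold_position); every ideal world satisfies ¬archive_permit or archive_permit, so in either case hold_position holds — hence O(hold_position).
Premise 10 is O(¬notify_roster -> ¬hold_position); contrapositively O(hold_position -> notify_roster). Since O(hold_position) holds, K gives O(notify_roster).
The contrapositive of premise 4 (O(¬log_out -> ¬notify_roster)) is O(notify_roster -> log_out), and O(notify_roster) is already established, so O(log_out).
Premise 6 is O(log_out -> ¬don_mask); since O(log_out), deontic closure gives O(¬don_mask).
From O(¬don_mask) and premise 1, O(¬don_mask -> ¬inspect_transcript), we obtain O(¬inspect_transcript).
Premise 5 is O(¬escalate_record -> inspect_transcript); contrapositively O(¬inspect_transcript -> escalate_record). Since O(¬inspect_transcript) holds, K gives O(escalate_record).
Premise 7, O(¬register_ledger -> ¬escalate_record), contraposes to O(escalate_record -> register_ledger); with O(escalate_record) we get O(register_ledger).
So O(register_ledger) holds — register_ledger is obligatory. None of the other listed options is made obligatory by any chain of premises.

register_ledger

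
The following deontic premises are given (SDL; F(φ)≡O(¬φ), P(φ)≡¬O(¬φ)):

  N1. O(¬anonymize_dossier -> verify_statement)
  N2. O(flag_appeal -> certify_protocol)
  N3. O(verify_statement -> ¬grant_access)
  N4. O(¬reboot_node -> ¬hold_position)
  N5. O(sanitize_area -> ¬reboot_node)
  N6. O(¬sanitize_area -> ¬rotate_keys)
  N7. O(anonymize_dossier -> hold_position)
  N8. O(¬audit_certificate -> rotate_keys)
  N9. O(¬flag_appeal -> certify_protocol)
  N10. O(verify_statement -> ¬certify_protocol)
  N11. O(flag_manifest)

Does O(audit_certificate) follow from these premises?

Yes

Premises 2 and 9 cover both cases: O(flag_appeal -> certify_protocol) and O(¬flag_appeal -> certify_protocol). Since flag_appeal ∨ ¬flag_appeal is a tautology, O(certify_protocol) follows.
Premise 10 is O(verify_statement -> ¬certify_protocol); contrapositively O(certify_protocol -> ¬verify_statement). Since O(certify_protocol) holds, K gives O(¬verify_statement).
The contrapositive of premise 1 (O(¬anonymize_dossier -> verify_statement)) is O(¬verify_statement -> anonymize_dossier), and O(¬verify_statement) is already established, so O(anonymize_dossier).
Applying K to premise 7 (O(anonymize_dossier -> hold_position)) and O(anonymize_dossier) yields O(hold_position).
Premise 4, O(¬reboot_node -> ¬hold_position), contraposes to O(hold_position -> reboot_node); with O(hold_position) we get O(reboot_node).
Premise 5 is O(sanitize_area -> ¬reboot_node); contrapositively O(reboot_node -> ¬sanitize_area). Since O(reboot_node) holds, K gives O(¬sanitize_area).
Premise 6 is O(¬sanitize_area -> ¬rotate_keys); since O(¬sanitize_area), deontic closure gives O(¬rotate_keys).
Premise 8, O(¬audit_certificate -> rotate_keys), contraposes to O(¬rotate_keys -> audit_certificate); with O(¬rotate_keys) we get O(audit_certificate).
Premises 3, 11 do not contribute to this derivation.
So O(audit_certificate) follows.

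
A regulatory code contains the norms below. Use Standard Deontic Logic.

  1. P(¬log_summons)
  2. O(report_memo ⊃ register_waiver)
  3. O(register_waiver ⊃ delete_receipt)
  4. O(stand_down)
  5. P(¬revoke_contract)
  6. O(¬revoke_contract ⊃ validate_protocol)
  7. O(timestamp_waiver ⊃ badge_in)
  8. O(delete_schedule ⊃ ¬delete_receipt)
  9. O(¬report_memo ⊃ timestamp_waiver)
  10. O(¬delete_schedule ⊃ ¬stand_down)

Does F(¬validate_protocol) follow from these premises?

No

Premise 6 is O(¬revoke_contract ⊃ validate_protocol), but O(¬revoke_contract) is not derivable from the premises (the permission P(¬revoke_contract) asserts only ¬O(revoke_contract), not O(¬revoke_contract)), so it does not yield O(validate_protocol).
No other premise forces O(validate_protocol). An ideal world satisfying every premise can still have ¬validate_protocol true, so F(¬validate_protocol) is not derivable.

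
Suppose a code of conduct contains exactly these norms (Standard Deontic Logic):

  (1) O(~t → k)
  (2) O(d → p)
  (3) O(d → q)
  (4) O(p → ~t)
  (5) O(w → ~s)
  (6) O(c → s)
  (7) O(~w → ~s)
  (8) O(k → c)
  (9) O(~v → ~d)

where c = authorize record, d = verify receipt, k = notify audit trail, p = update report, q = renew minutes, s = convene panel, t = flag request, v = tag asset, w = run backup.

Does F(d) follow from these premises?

Yes

By case analysis on ~w: premise 7 gives O(~w → ~s) and premise 5 gives O(w → ~s), so O(~s) either way.
The contrapositive of premise 6 (O(c → s)) is O(~s → ~c), and O(~s) is already established, so O(~c).
Premise 8 is O(k → c); contrapositively O(~c → ~k). Since O(~c) holds, K gives O(~k).
Premise 1 is O(~t → k); contrapositively O(~k → t). Since O(~k) holds, K gives O(t).
Premise 4, O(p → ~t), contraposes to O(t → ~p); with O(t) we get O(~p).
The contrapositive of premise 2 (O(d → p)) is O(~p → ~d), and O(~p) is already established, so O(~d).
Premises 3, 9 do not contribute to this derivation.
So O(~d) holds, i.e. F(d). The claim follows.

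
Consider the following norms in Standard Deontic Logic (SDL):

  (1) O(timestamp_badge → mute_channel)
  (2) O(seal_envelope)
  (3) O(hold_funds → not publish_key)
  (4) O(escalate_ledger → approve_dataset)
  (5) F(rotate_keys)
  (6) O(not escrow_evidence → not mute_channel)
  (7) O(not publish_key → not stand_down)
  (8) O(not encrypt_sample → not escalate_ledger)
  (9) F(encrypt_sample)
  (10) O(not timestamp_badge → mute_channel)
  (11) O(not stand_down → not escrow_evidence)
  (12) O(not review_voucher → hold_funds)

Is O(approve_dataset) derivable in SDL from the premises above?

Premise 4 is O(escalate_ledger → approve_dataset), but O(escalate_ledger) is not derivable from the premises, so it does not yield O(approve_dataset).
No other premise forces O(approve_dataset). An ideal world satisfying every premise can still have approve_dataset false, so O(approve_dataset) is not derivable.

No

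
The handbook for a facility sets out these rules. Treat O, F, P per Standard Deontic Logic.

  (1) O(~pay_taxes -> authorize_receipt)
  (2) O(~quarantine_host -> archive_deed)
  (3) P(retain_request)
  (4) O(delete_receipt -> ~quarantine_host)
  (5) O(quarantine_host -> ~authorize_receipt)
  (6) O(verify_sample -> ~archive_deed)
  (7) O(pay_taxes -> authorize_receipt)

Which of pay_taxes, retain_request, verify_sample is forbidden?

verify_sample

By case analysis on pay_taxes: premise 7 gives O(pay_taxes -> authorize_receipt) and premise 1 gives O(~pay_taxes -> authorize_receipt), so O(authorize_receipt) either way.
The contrapositive of premise 5 (O(quarantine_host -> ~authorize_receipt)) is O(authorize_receipt -> ~quarantine_host), and O(authorize_receipt) is already established, so O(~quarantine_host).
From O(~quarantine_host) and premise 2, O(~quarantine_host -> archive_deed), we obtain O(archive_deed).
Premise 6 is O(verify_sample -> ~archive_deed); contrapositively O(archive_deed -> ~verify_sample). Since O(archive_deed) holds, K gives O(~verify_sample).
So O(~verify_sample) holds, i.e. verify_sample is forbidden. None of the other listed options is forbidden under the premises.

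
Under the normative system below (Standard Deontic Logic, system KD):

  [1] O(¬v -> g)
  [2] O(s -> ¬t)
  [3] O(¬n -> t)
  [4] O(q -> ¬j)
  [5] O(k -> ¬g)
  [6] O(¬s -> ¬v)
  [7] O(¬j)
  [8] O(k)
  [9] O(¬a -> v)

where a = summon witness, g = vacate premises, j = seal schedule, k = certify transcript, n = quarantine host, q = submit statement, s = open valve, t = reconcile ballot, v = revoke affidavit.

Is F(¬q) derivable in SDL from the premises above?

No

Premise 4 is O(q -> ¬j); even if O(¬j) held, inferring O(q) would be affirming the consequent — invalid.
No other premise forces O(q). An ideal world satisfying every premise can still have ¬q true, so F(¬q) is not derivable.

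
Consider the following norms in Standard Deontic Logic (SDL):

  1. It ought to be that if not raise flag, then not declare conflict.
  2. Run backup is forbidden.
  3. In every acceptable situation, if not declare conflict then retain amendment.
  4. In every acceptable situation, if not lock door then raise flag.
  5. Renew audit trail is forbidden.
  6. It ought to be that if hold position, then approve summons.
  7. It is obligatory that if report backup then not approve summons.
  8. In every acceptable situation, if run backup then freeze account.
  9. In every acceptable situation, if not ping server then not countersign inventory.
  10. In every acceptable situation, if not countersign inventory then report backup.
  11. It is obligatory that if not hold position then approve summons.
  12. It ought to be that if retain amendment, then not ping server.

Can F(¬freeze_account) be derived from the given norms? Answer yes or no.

No

Premise 8 is O(run_backup → freeze_account), but O(run_backup) is not derivable from the premises, so it does not yield O(freeze_account).
No other premise forces O(freeze_account). An ideal world satisfying every premise can still have ¬freeze_account true, so F(¬freeze_account) is not derivable.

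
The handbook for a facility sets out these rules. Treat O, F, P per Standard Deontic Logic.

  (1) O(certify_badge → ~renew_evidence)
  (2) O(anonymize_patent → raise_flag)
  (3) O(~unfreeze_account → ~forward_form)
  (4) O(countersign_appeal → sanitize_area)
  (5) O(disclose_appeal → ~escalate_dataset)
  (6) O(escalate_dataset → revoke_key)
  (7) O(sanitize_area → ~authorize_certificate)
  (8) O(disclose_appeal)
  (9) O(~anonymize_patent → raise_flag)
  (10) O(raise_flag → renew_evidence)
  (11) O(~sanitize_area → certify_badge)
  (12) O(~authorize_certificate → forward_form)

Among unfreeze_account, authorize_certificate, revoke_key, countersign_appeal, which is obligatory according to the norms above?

unfreeze_account

By case analysis on anonymize_patent: premise 2 gives O(anonymize_patent → raise_flag) and premise 9 gives O(~anonymize_patent → raise_flag), so O(raise_flag) either way.
With premise 10, O(raise_flag → renew_evidence), the K-axiom yields O(renew_evidence).
The contrapositive of premise 1 (O(certify_badge → ~renew_evidence)) is O(renew_evidence → ~certify_badge), and O(renew_evidence) is already established, so O(~certify_badge).
Premise 11, O(~sanitize_area → certify_badge), contraposes to O(~certify_badge → sanitize_area); with O(~certify_badge) we get O(sanitize_area).
From O(sanitize_area) and premise 7, O(sanitize_area → ~authorize_certificate), we obtain O(~authorize_certificate).
Premise 12 is O(~authorize_certificate → forward_form); since O(~authorize_certificate), deontic closure gives O(forward_form).
The contrapositive of premise 3 (O(~unfreeze_account → ~forward_form)) is O(forward_form → unfreeze_account), and O(forward_form) is already established, so O(unfreeze_account).
So O(unfreeze_account) holds — unfreeze_account is obligatory. None of the other listed options is made obligatory by any chain of premises.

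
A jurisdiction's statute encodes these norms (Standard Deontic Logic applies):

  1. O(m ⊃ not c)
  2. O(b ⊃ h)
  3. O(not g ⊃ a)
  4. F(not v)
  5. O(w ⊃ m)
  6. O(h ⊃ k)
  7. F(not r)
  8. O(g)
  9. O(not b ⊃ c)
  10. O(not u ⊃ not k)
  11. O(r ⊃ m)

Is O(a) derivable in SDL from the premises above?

Premise 3 is O(not g ⊃ a), but O(not g) is not derivable from the premises, so it does not yield O(a).
No other premise forces O(a). An ideal world satisfying every premise can still have a false, so O(a) is not derivable.

No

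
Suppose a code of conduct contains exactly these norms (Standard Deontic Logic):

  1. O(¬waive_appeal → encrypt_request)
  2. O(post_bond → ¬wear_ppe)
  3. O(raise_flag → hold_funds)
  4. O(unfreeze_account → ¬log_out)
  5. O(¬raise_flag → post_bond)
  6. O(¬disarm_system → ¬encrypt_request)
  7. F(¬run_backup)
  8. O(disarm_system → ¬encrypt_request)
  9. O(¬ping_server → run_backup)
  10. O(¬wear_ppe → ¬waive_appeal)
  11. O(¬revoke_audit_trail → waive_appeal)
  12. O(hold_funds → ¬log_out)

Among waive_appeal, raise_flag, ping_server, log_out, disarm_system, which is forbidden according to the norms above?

log_out

By case analysis on ¬disarm_system: premise 6 gives O(¬disarm_system → ¬encrypt_request) and premise 8 gives O(disarm_system → ¬encrypt_request), so O(¬encrypt_request) either way.
Premise 1, O(¬waive_appeal → encrypt_request), contraposes to O(¬encrypt_request → waive_appeal); with O(¬encrypt_request) we get O(waive_appeal).
Premise 10, O(¬wear_ppe → ¬waive_appeal), contraposes to O(waive_appeal → wear_ppe); with O(waive_appeal) we get O(wear_ppe).
The contrapositive of premise 2 (O(post_bond → ¬wear_ppe)) is O(wear_ppe → ¬post_bond), and O(wear_ppe) is already established, so O(¬post_bond).
Premise 5, O(¬raise_flag → post_bond), contraposes to O(¬post_bond → raise_flag); with O(¬post_bond) we get O(raise_flag).
With premise 3, O(raise_flag → hold_funds), the K-axiom yields O(hold_funds).
With premise 12, O(hold_funds → ¬log_out), the K-axiom yields O(¬log_out).
So O(¬log_out) holds, i.e. log_out is forbidden. None of the other listed options is forbidden under the premises.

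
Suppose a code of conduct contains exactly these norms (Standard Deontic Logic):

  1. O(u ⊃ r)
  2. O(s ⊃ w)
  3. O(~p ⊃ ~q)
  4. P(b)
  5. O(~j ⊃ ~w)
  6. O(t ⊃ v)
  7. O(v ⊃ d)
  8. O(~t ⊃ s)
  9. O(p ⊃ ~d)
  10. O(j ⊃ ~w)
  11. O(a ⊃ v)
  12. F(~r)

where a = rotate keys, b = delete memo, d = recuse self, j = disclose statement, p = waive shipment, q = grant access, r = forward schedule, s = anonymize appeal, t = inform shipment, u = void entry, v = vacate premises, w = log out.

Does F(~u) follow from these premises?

No

Premise 1 is O(u ⊃ r); even if O(r) held, inferring O(u) would be affirming the consequent — invalid.
No other premise forces O(u). An ideal world satisfying every premise can still have ~u true, so F(~u) is not derivable.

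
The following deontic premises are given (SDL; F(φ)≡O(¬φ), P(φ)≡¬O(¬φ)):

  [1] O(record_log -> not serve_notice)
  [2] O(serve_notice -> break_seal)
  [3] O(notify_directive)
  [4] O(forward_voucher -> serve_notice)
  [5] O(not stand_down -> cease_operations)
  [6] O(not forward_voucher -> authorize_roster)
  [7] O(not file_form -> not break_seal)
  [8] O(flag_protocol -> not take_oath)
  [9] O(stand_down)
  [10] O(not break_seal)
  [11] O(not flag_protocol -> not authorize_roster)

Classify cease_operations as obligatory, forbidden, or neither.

Premise 5 is O(not stand_down -> cease_operations), but O(not stand_down) is not derivable from the premises, so it does not yield O(cease_operations).
No premise or chain of K-axiom applications forces O(cease_operations), and none forces O(not cease_operations). So cease_operations is neither obligatory nor forbidden under these norms.

Neither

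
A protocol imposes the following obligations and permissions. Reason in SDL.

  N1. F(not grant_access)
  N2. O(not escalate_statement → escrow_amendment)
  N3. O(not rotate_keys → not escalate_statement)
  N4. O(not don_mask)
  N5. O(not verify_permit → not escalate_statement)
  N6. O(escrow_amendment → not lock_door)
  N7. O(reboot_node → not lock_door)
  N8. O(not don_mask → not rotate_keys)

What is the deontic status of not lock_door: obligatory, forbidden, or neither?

Premise 4 states O(not don_mask) outright.
From O(not don_mask) and premise 8, O(not don_mask → not rotate_keys), we obtain O(not rotate_keys).
Premise 3 is O(not rotate_keys → not escalate_statement); since O(not rotate_keys), deontic closure gives O(not escalate_statement).
With premise 2, O(not escalate_statement → escrow_amendment), the K-axiom yields O(escrow_amendment).
Applying K to premise 6 (O(escrow_amendment → not lock_door)) and O(escrow_amendment) yields O(not lock_door).
Premises 1, 5, 7 do not contribute to this derivation.
Hence not lock_door is obligatory.

Obligatory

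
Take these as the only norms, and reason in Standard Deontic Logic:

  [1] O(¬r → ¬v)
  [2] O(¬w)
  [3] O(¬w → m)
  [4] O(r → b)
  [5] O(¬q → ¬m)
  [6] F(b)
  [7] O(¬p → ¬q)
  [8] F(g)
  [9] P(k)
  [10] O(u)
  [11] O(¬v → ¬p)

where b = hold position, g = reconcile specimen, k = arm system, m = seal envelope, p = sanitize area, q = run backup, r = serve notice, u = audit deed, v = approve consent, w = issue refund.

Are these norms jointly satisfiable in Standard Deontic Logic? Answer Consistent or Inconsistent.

Inconsistent

Premise 2 gives O(¬w).
Applying K to premise 3 (O(¬w → m)) and O(¬w) yields O(m).
The contrapositive of premise 5 (O(¬q → ¬m)) is O(m → q), and O(m) is already established, so O(q).
Premise 7, O(¬p → ¬q), contraposes to O(q → p); with O(q) we get O(p).
Premise 11, O(¬v → ¬p), contraposes to O(p → v); with O(p) we get O(v).
Premise 1 is O(¬r → ¬v); contrapositively O(v → r). Since O(v) holds, K gives O(r).
Applying K to premise 4 (O(r → b)) and O(r) yields O(b).
However, F(b) at premise 6 amounts to O(¬b).
We now have both O(b) and O(¬b) — b is simultaneously obligatory and forbidden, violating the D-axiom.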